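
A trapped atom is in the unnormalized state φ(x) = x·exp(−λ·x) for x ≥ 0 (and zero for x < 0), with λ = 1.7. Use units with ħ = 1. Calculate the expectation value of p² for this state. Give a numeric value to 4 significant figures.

p² φ = −ħ² d²φ/dx²; ⟨p²⟩ = −ħ² ∫ φ*·φ'' dx / ∫|φ|² dx.
Differentiate x·exp(−λ·x) with the product rule; every integrand then reduces to terms xʲ·e^(−2λx) on [0, ∞), with ∫₀^∞ xʲ·e^(−2λx) dx = j!/(2λ)^(j+1).
State is unnormalized: ∫|φ|² dx = 0.050885, and ∫φ*·(−ħ² φ'') dx = 0.14706, so ⟨p²⟩ = 0.14706 / 0.050885.
⟨p²⟩ = 2.8900.

2.890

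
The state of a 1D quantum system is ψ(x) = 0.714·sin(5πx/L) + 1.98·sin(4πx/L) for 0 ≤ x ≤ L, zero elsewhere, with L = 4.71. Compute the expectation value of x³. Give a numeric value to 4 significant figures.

13.84

⟨x³⟩ = ∫ x³·|ψ|² dx / ∫|ψ|² dx (integrals over the domain).
On 0 ≤ x ≤ L (j ≠ l): ∫sin²(jπx/L) dx = L/2, ∫sin(jπx/L)·sin(lπx/L) dx = 0; diagonal moments ∫x·sin²(jπx/L) dx = L²/4, ∫x²·sin²(jπx/L) dx = L³·(1/6 − 1/(4j²π²)); cross terms ∫x·sin(jπx/L)·sin(lπx/L) dx = 0 for j + l even and −4jlL²/(π²(j² − l²)²) for j + l odd, ∫x²·sin(jπx/L)·sin(lπx/L) dx = (−1)^(j+l)·4jlL³/(π²(j² − l²)²); higher powers the same way via product-to-sum and parts.
State is unnormalized: ∫|ψ|² dx = 10.433, and ∫ψ*·x³·ψ dx = 144.40, so ⟨x³⟩ = 144.40 / 10.433.
⟨x³⟩ = 13.840.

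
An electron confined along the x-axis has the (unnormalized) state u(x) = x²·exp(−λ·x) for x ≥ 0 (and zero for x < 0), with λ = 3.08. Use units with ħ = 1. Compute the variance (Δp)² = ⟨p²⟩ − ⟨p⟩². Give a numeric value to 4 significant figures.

3.162

Compute ⟨p⟩ and ⟨p²⟩ separately; (Δp)² = ⟨p²⟩ − ⟨p⟩².
Differentiate x²·exp(−λ·x) with the product rule; every integrand then reduces to terms xʲ·e^(−2λx) on [0, ∞), with ∫₀^∞ xʲ·e^(−2λx) dx = j!/(2λ)^(j+1).
Normalization: ∫|u|² dx = 0.0027059.
⟨p⟩ = 0.0000 and ⟨p²⟩ = 3.1621.
(Δp)² = 3.1621 − (0.0000)² = 3.1621.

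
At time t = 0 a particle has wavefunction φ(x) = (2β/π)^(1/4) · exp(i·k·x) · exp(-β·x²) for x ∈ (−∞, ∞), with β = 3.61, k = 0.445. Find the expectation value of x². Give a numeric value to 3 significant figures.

⟨x²⟩ = ∫ x²·|φ|² dx (integrals over the domain).
Gaussian moments: ∫x^(2j)·e^(−2βx²) dx = (2j−1)!!/(4β)^j · √(π/(2β)), odd powers integrate to 0; here √(π/(2β)) = 0.65964.
⟨x²⟩ = 0.069252.

0.0693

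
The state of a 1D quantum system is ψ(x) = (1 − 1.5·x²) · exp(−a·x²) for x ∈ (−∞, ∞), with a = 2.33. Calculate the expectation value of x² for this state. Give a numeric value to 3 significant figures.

0.0600

⟨x²⟩ = ∫ x²·|ψ|² dx / ∫|ψ|² dx (integrals over the domain).
Expand each integrand as polynomial × e^(−2ax²) and use ∫x^(2j)·e^(−2ax²) dx = (2j−1)!!/(4a)^j · √(π/(2a)), odd powers → 0; here √(π/(2a)) = 0.82107.
State is unnormalized: ∫|ψ|² dx = 0.62058, and ∫ψ*·x²·ψ dx = 0.037255, so ⟨x²⟩ = 0.037255 / 0.62058.
⟨x²⟩ = 0.060032.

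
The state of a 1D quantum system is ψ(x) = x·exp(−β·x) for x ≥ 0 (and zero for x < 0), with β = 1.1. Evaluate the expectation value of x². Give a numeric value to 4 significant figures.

2.479

⟨x²⟩ = ∫ x²·|ψ|² dx / ∫|ψ|² dx (integrals over the domain).
Every integrand reduces to terms xʲ·e^(−2βx) on [0, ∞); use ∫₀^∞ xʲ·e^(−2βx) dx = j!/(2β)^(j+1).
State is unnormalized: ∫|ψ|² dx = 0.18783, and ∫ψ*·x²·ψ dx = 0.46569, so ⟨x²⟩ = 0.46569 / 0.18783.
⟨x²⟩ = 2.4793.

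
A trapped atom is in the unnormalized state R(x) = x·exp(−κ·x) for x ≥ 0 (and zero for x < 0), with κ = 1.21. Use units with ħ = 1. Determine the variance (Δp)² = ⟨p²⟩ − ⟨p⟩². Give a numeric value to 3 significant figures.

1.46

Compute ⟨p⟩ and ⟨p²⟩ separately; (Δp)² = ⟨p²⟩ − ⟨p⟩².
Differentiate x·exp(−κ·x) with the product rule; every integrand then reduces to terms xʲ·e^(−2κx) on [0, ∞), with ∫₀^∞ xʲ·e^(−2κx) dx = j!/(2κ)^(j+1).
Normalization: ∫|R|² dx = 0.14112.
⟨p⟩ = 0.0000 and ⟨p²⟩ = 1.4641.
(Δp)² = 1.4641 − (0.0000)² = 1.4641.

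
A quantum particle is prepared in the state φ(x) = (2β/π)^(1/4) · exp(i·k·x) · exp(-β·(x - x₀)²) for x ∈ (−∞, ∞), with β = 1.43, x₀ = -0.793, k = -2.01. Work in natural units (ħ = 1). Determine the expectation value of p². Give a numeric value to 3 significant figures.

5.47

p² φ = −ħ² d²φ/dx²; ⟨p²⟩ = −ħ² ∫ φ*·φ'' dx.
Gaussian moments (u = x − x₀): ∫u^(2j)·e^(−2βu²) du = (2j−1)!!/(4β)^j · √(π/(2β)), odd powers integrate to 0; here √(π/(2β)) = 1.0481. Derivatives: φ′ = (ik − 2βu)·φ, φ″ = ((ik − 2βu)² − 2β)·φ; the odd-in-u pieces drop out.
⟨p²⟩ = 5.4701.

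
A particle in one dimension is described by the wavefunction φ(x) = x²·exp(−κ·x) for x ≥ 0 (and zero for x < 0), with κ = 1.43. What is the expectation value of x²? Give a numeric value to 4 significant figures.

⟨x²⟩ = ∫ x²·|φ|² dx / ∫|φ|² dx (integrals over the domain).
Every integrand reduces to terms xʲ·e^(−2κx) on [0, ∞); use ∫₀^∞ xʲ·e^(−2κx) dx = j!/(2κ)^(j+1).
State is unnormalized: ∫|φ|² dx = 0.12542, and ∫φ*·x²·φ dx = 0.46001, so ⟨x²⟩ = 0.46001 / 0.12542.
⟨x²⟩ = 3.6677.

3.668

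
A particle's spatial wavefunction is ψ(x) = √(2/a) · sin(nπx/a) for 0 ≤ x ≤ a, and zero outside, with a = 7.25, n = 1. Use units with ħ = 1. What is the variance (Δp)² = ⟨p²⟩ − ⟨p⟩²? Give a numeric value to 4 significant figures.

Compute ⟨p⟩ and ⟨p²⟩ separately; (Δp)² = ⟨p²⟩ − ⟨p⟩².
d/dx sin(nπx/a) = (nπ/a)·cos(nπx/a) and d²/dx² sin(nπx/a) = −(nπ/a)²·sin(nπx/a); on 0 ≤ x ≤ a, ∫sin²(nπx/a) dx = a/2 and ∫sin(nπx/a)·cos(nπx/a) dx = 0.
⟨p⟩ = 0.0000 and ⟨p²⟩ = 0.18777.
(Δp)² = 0.18777 − (0.0000)² = 0.18777.

0.1878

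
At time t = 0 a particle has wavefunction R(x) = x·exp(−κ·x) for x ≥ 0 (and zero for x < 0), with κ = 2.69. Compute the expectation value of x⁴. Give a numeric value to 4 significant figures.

⟨x⁴⟩ = ∫ x⁴·|R|² dx / ∫|R|² dx (integrals over the domain).
Every integrand reduces to terms xʲ·e^(−2κx) on [0, ∞); use ∫₀^∞ xʲ·e^(−2κx) dx = j!/(2κ)^(j+1).
State is unnormalized: ∫|R|² dx = 0.012843, and ∫R*·x⁴·R dx = 0.0055190, so ⟨x⁴⟩ = 0.0055190 / 0.012843.
⟨x⁴⟩ = 0.42971.

0.4297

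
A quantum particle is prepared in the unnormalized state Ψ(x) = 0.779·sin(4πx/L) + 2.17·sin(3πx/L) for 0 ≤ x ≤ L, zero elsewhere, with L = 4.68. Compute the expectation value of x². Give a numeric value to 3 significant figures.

4.42

⟨x²⟩ = ∫ x²·|Ψ|² dx / ∫|Ψ|² dx (integrals over the domain).
On 0 ≤ x ≤ L (j ≠ l): ∫sin²(jπx/L) dx = L/2, ∫sin(jπx/L)·sin(lπx/L) dx = 0; diagonal moments ∫x·sin²(jπx/L) dx = L²/4, ∫x²·sin²(jπx/L) dx = L³·(1/6 − 1/(4j²π²)); cross terms ∫x·sin(jπx/L)·sin(lπx/L) dx = 0 for j + l even and −4jlL²/(π²(j² − l²)²) for j + l odd, ∫x²·sin(jπx/L)·sin(lπx/L) dx = (−1)^(j+l)·4jlL³/(π²(j² − l²)²); higher powers the same way via product-to-sum and parts.
State is unnormalized: ∫|Ψ|² dx = 12.439, and ∫Ψ*·x²·Ψ dx = 54.960, so ⟨x²⟩ = 54.960 / 12.439.
⟨x²⟩ = 4.4184.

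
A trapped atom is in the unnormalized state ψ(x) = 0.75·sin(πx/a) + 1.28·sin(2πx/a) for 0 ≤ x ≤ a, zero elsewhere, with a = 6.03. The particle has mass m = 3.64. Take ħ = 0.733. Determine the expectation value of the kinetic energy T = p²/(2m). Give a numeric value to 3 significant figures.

0.0648

T = −(ħ²/2m) d²/dx², so ⟨T⟩ = −(ħ²/2m) ∫ ψ*·ψ'' dx / ∫|ψ|² dx; with m = 3.64.
d²/dx² sin(jπx/a) = −(jπ/a)²·sin(jπx/a); on 0 ≤ x ≤ a, ∫sin²(jπx/a) dx = a/2 and ∫sin(jπx/a)·sin(lπx/a) dx = 0 for j ≠ l, so only diagonal terms survive in ∫|ψ|² and ∫ψ·ψ″; ∫ψ·ψ′ dx = [ψ²/2] between the walls = 0.
State is unnormalized: ∫|ψ|² dx = 6.6357, and ∫ψ*·(−ħ²/2m · ψ'') dx = 0.42980, so ⟨T⟩ = 0.42980 / 6.6357.
⟨T⟩ = 0.064771.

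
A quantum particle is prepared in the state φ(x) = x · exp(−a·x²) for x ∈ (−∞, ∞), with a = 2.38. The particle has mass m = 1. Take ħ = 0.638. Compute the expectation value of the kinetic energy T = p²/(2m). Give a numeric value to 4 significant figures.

T = −(ħ²/2m) d²/dx², so ⟨T⟩ = −(ħ²/2m) ∫ φ*·φ'' dx / ∫|φ|² dx; with m = 1.
Expand each integrand as polynomial × e^(−2ax²) and use ∫x^(2j)·e^(−2ax²) dx = (2j−1)!!/(4a)^j · √(π/(2a)), odd powers → 0; here √(π/(2a)) = 0.81240. Differentiate with the product rule, d/dx e^(−ax²) = −2ax·e^(−ax²).
State is unnormalized: ∫|φ|² dx = 0.085336, and ∫φ*·(−ħ²/2m · φ'') dx = 0.12401, so ⟨T⟩ = 0.12401 / 0.085336.
⟨T⟩ = 1.4531.

1.453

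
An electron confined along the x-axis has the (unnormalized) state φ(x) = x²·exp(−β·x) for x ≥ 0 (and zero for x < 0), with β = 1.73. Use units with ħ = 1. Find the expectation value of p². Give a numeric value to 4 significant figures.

0.9976

p² φ = −ħ² d²φ/dx²; ⟨p²⟩ = −ħ² ∫ φ*·φ'' dx / ∫|φ|² dx.
Differentiate x²·exp(−β·x) with the product rule; every integrand then reduces to terms xʲ·e^(−2βx) on [0, ∞), with ∫₀^∞ xʲ·e^(−2βx) dx = j!/(2β)^(j+1).
State is unnormalized: ∫|φ|² dx = 0.048398, and ∫φ*·(−ħ² φ'') dx = 0.048284, so ⟨p²⟩ = 0.048284 / 0.048398.
⟨p²⟩ = 0.99763.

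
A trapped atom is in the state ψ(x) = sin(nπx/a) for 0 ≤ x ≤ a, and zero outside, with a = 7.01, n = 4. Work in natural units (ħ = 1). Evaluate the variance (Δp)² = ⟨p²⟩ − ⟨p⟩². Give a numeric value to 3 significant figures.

3.21

Compute ⟨p⟩ and ⟨p²⟩ separately; (Δp)² = ⟨p²⟩ − ⟨p⟩².
d/dx sin(nπx/a) = (nπ/a)·cos(nπx/a) and d²/dx² sin(nπx/a) = −(nπ/a)²·sin(nπx/a); on 0 ≤ x ≤ a, ∫sin²(nπx/a) dx = a/2 and ∫sin(nπx/a)·cos(nπx/a) dx = 0.
Normalization: ∫|ψ|² dx = 3.5050.
⟨p⟩ = 0.0000 and ⟨p²⟩ = 3.2135.
(Δp)² = 3.2135 − (0.0000)² = 3.2135.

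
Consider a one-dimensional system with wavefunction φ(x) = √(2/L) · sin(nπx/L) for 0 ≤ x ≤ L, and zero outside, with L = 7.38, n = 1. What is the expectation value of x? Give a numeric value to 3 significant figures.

3.69

⟨x⟩ = ∫ x·|φ|² dx (integrals over the domain).
With sin²θ = (1 − cos2θ)/2 on 0 ≤ x ≤ L: ∫sin²(nπx/L) dx = L/2, ∫x·sin²(nπx/L) dx = L²/4, ∫x²·sin²(nπx/L) dx = L³·(1/6 − 1/(4n²π²)); higher powers xᵏ the same way, integrating xᵏ·cos(2nπx/L) by parts.
⟨x⟩ = 3.6900.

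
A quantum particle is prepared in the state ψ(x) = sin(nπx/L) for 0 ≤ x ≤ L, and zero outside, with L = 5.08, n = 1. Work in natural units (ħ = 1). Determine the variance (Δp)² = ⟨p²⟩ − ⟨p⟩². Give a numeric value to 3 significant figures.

Compute ⟨p⟩ and ⟨p²⟩ separately; (Δp)² = ⟨p²⟩ − ⟨p⟩².
d/dx sin(nπx/L) = (nπ/L)·cos(nπx/L) and d²/dx² sin(nπx/L) = −(nπ/L)²·sin(nπx/L); on 0 ≤ x ≤ L, ∫sin²(nπx/L) dx = L/2 and ∫sin(nπx/L)·cos(nπx/L) dx = 0.
Normalization: ∫|ψ|² dx = 2.5400.
⟨p⟩ = 0.0000 and ⟨p²⟩ = 0.38245.
(Δp)² = 0.38245 − (0.0000)² = 0.38245.

0.382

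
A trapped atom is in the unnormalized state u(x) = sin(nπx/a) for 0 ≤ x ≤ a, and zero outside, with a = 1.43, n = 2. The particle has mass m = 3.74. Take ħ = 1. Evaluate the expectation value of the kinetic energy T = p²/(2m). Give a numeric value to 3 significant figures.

2.58

T = −(ħ²/2m) d²/dx², so ⟨T⟩ = −(ħ²/2m) ∫ u*·u'' dx / ∫|u|² dx; with m = 3.74.
d/dx sin(nπx/a) = (nπ/a)·cos(nπx/a) and d²/dx² sin(nπx/a) = −(nπ/a)²·sin(nπx/a); on 0 ≤ x ≤ a, ∫sin²(nπx/a) dx = a/2 and ∫sin(nπx/a)·cos(nπx/a) dx = 0.
State is unnormalized: ∫|u|² dx = 0.71500, and ∫u*·(−ħ²/2m · u'') dx = 1.8454, so ⟨T⟩ = 1.8454 / 0.71500.
⟨T⟩ = 2.5810.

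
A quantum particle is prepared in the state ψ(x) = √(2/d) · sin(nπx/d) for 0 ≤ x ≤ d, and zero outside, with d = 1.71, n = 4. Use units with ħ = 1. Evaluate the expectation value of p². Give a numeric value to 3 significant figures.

54.0

p² ψ = −ħ² d²ψ/dx²; ⟨p²⟩ = −ħ² ∫ ψ*·ψ'' dx.
d/dx sin(nπx/d) = (nπ/d)·cos(nπx/d) and d²/dx² sin(nπx/d) = −(nπ/d)²·sin(nπx/d); on 0 ≤ x ≤ d, ∫sin²(nπx/d) dx = d/2 and ∫sin(nπx/d)·cos(nπx/d) dx = 0.
⟨p²⟩ = 54.004.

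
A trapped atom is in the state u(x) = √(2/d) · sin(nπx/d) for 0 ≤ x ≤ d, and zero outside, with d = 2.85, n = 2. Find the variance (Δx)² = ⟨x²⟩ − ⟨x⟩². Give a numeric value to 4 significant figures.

0.5740

Compute ⟨x⟩ and ⟨x²⟩ separately, then (Δx)² = ⟨x²⟩ − ⟨x⟩².
With sin²θ = (1 − cos2θ)/2 on 0 ≤ x ≤ d: ∫sin²(nπx/d) dx = d/2, ∫x·sin²(nπx/d) dx = d²/4, ∫x²·sin²(nπx/d) dx = d³·(1/6 − 1/(4n²π²)); higher powers xᵏ the same way, integrating xᵏ·cos(2nπx/d) by parts.
⟨x⟩ = 1.4250 and ⟨x²⟩ = 2.6046.
(Δx)² = 2.6046 − (1.4250)² = 0.57400.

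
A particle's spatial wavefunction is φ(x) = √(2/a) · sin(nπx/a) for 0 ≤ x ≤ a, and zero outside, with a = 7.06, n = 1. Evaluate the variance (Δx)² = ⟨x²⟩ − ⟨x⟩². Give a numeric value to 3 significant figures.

1.63

Compute ⟨x⟩ and ⟨x²⟩ separately, then (Δx)² = ⟨x²⟩ − ⟨x⟩².
With sin²θ = (1 − cos2θ)/2 on 0 ≤ x ≤ a: ∫sin²(nπx/a) dx = a/2, ∫x·sin²(nπx/a) dx = a²/4, ∫x²·sin²(nπx/a) dx = a³·(1/6 − 1/(4n²π²)); higher powers xᵏ the same way, integrating xᵏ·cos(2nπx/a) by parts.
⟨x⟩ = 3.5300 and ⟨x²⟩ = 14.089.
(Δx)² = 14.089 − (3.5300)² = 1.6285.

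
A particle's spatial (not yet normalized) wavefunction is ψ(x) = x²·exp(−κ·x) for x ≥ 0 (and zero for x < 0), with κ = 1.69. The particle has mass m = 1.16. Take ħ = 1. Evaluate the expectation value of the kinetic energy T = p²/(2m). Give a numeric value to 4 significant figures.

0.4104

T = −(ħ²/2m) d²/dx², so ⟨T⟩ = −(ħ²/2m) ∫ ψ*·ψ'' dx / ∫|ψ|² dx; with m = 1.16.
Differentiate x²·exp(−κ·x) with the product rule; every integrand then reduces to terms xʲ·e^(−2κx) on [0, ∞), with ∫₀^∞ xʲ·e^(−2κx) dx = j!/(2κ)^(j+1).
State is unnormalized: ∫|ψ|² dx = 0.054404, and ∫ψ*·(−ħ²/2m · ψ'') dx = 0.022325, so ⟨T⟩ = 0.022325 / 0.054404.
⟨T⟩ = 0.41036.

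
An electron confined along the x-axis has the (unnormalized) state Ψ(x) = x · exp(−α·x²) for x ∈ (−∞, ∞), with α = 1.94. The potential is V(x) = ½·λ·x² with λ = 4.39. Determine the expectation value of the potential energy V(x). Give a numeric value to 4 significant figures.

⟨V⟩ = ∫ V(x)·|Ψ|² dx / ∫|Ψ|² dx.
Expand each integrand as polynomial × e^(−2αx²) and use ∫x^(2j)·e^(−2αx²) dx = (2j−1)!!/(4α)^j · √(π/(2α)), odd powers → 0; here √(π/(2α)) = 0.89983.
State is unnormalized: ∫|Ψ|² dx = 0.11596, and ∫Ψ*·V(x)·Ψ dx = 0.098399, so ⟨V⟩ = 0.098399 / 0.11596.
⟨V⟩ = 0.84858.

0.8486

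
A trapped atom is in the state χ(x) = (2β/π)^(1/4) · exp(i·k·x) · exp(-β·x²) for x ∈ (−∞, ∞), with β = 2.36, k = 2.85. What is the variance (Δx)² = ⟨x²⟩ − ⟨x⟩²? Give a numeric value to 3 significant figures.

0.106

Compute ⟨x⟩ and ⟨x²⟩ separately, then (Δx)² = ⟨x²⟩ − ⟨x⟩².
Gaussian moments: ∫x^(2j)·e^(−2βx²) dx = (2j−1)!!/(4β)^j · √(π/(2β)), odd powers integrate to 0; here √(π/(2β)) = 0.81584.
⟨x⟩ = 0.0000 and ⟨x²⟩ = 0.10593.
(Δx)² = 0.10593 − (0.0000)² = 0.10593.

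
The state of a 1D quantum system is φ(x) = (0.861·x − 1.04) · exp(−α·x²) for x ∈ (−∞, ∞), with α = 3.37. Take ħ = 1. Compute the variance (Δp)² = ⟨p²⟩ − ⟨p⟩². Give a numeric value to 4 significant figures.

Compute ⟨p⟩ and ⟨p²⟩ separately; (Δp)² = ⟨p²⟩ − ⟨p⟩².
Expand each integrand as polynomial × e^(−2αx²) and use ∫x^(2j)·e^(−2αx²) dx = (2j−1)!!/(4α)^j · √(π/(2α)), odd powers → 0; here √(π/(2α)) = 0.68272. Differentiate with the product rule, d/dx e^(−αx²) = −2αx·e^(−αx²).
Normalization: ∫|φ|² dx = 0.77598.
⟨p⟩ = 0.0000 and ⟨p²⟩ = 3.6961.
(Δp)² = 3.6961 − (0.0000)² = 3.6961.

3.696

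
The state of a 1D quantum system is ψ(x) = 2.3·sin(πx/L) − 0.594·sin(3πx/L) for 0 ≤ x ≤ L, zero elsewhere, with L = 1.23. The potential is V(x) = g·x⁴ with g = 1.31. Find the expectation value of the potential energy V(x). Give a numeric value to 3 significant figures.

0.267

⟨V⟩ = ∫ V(x)·|ψ|² dx / ∫|ψ|² dx.
On 0 ≤ x ≤ L (j ≠ l): ∫sin²(jπx/L) dx = L/2, ∫sin(jπx/L)·sin(lπx/L) dx = 0; diagonal moments ∫x·sin²(jπx/L) dx = L²/4, ∫x²·sin²(jπx/L) dx = L³·(1/6 − 1/(4j²π²)); cross terms ∫x·sin(jπx/L)·sin(lπx/L) dx = 0 for j + l even and −4jlL²/(π²(j² − l²)²) for j + l odd, ∫x²·sin(jπx/L)·sin(lπx/L) dx = (−1)^(j+l)·4jlL³/(π²(j² − l²)²); higher powers the same way via product-to-sum and parts.
State is unnormalized: ∫|ψ|² dx = 3.4703, and ∫ψ*·V(x)·ψ dx = 0.92559, so ⟨V⟩ = 0.92559 / 3.4703.
⟨V⟩ = 0.26672.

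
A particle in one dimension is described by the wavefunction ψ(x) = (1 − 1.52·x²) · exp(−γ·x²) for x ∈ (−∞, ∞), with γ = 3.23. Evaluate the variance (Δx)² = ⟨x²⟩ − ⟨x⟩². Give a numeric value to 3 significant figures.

Compute ⟨x⟩ and ⟨x²⟩ separately, then (Δx)² = ⟨x²⟩ − ⟨x⟩².
Expand each integrand as polynomial × e^(−2γx²) and use ∫x^(2j)·e^(−2γx²) dx = (2j−1)!!/(4γ)^j · √(π/(2γ)), odd powers → 0; here √(π/(2γ)) = 0.69736.
Normalization: ∫|ψ|² dx = 0.56223.
⟨x⟩ = 0.0000 and ⟨x²⟩ = 0.048167.
(Δx)² = 0.048167 − (0.0000)² = 0.048167.

0.0482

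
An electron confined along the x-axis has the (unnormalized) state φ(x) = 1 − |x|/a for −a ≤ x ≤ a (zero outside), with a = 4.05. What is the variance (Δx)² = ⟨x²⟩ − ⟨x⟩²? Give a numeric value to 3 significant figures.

Compute ⟨x⟩ and ⟨x²⟩ separately, then (Δx)² = ⟨x²⟩ − ⟨x⟩².
φ is even, so ∫ over [−a, a] = 2∫₀ᵃ with φ = 1 − x/a there: ∫₀ᵃ (1 − x/a)² dx = a/3, ∫₀ᵃ x²(1 − x/a)² dx = a³/30, ∫₀ᵃ x⁴(1 − x/a)² dx = a⁵/105.
Normalization: ∫|φ|² dx = 2.7000.
⟨x⟩ = 0.0000 and ⟨x²⟩ = 1.6403.
(Δx)² = 1.6403 − (0.0000)² = 1.6403.

1.64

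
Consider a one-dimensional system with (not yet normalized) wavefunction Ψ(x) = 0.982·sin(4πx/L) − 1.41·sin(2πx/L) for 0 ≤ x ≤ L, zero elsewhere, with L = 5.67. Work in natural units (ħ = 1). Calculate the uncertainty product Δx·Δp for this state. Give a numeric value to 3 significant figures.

Δx = √(⟨x²⟩−⟨x⟩²), Δp = √(⟨p²⟩−⟨p⟩²).
On 0 ≤ x ≤ L (j ≠ l): ∫sin²(jπx/L) dx = L/2, ∫sin(jπx/L)·sin(lπx/L) dx = 0; diagonal moments ∫x·sin²(jπx/L) dx = L²/4, ∫x²·sin²(jπx/L) dx = L³·(1/6 − 1/(4j²π²)); cross terms ∫x·sin(jπx/L)·sin(lπx/L) dx = 0 for j + l even and −4jlL²/(π²(j² − l²)²) for j + l odd, ∫x²·sin(jπx/L)·sin(lπx/L) dx = (−1)^(j+l)·4jlL³/(π²(j² − l²)²); higher powers the same way via product-to-sum and parts. d²/dx² sin(jπx/L) = −(jπ/L)²·sin(jπx/L); on 0 ≤ x ≤ L, ∫sin²(jπx/L) dx = L/2 and ∫sin(jπx/L)·sin(lπx/L) dx = 0 for j ≠ l, so only diagonal terms survive in ∫|Ψ|² and ∫Ψ·Ψ″; ∫Ψ·Ψ′ dx = [Ψ²/2] between the walls = 0.
Normalization: ∫|Ψ|² dx = 8.3701.
⟨x⟩ = 2.8350, ⟨x²⟩ = 9.0510 ⇒ Δx = 1.0069.
⟨p⟩ = 0.0000, ⟨p²⟩ = 2.4312 ⇒ Δp = 1.5592.
Δx·Δp = 1.5699.

1.57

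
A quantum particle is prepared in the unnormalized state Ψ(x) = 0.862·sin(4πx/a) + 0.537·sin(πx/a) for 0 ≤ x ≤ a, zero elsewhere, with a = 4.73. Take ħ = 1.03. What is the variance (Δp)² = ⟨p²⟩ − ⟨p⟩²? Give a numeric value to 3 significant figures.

Compute ⟨p⟩ and ⟨p²⟩ separately; (Δp)² = ⟨p²⟩ − ⟨p⟩².
d²/dx² sin(jπx/a) = −(jπ/a)²·sin(jπx/a); on 0 ≤ x ≤ a, ∫sin²(jπx/a) dx = a/2 and ∫sin(jπx/a)·sin(lπx/a) dx = 0 for j ≠ l, so only diagonal terms survive in ∫|Ψ|² and ∫Ψ·Ψ″; ∫Ψ·Ψ′ dx = [Ψ²/2] between the walls = 0.
Normalization: ∫|Ψ|² dx = 2.4393.
⟨p⟩ = 0.0000 and ⟨p²⟩ = 5.5254.
(Δp)² = 5.5254 − (0.0000)² = 5.5254.

5.53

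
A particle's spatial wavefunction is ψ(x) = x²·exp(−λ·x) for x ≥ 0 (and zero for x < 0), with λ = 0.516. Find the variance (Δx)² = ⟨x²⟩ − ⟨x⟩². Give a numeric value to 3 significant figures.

Compute ⟨x⟩ and ⟨x²⟩ separately, then (Δx)² = ⟨x²⟩ − ⟨x⟩².
Every integrand reduces to terms xʲ·e^(−2λx) on [0, ∞); use ∫₀^∞ xʲ·e^(−2λx) dx = j!/(2λ)^(j+1).
Normalization: ∫|ψ|² dx = 20.503.
⟨x⟩ = 4.8450 and ⟨x²⟩ = 28.168.
(Δx)² = 28.168 − (4.8450)² = 4.6947.

4.69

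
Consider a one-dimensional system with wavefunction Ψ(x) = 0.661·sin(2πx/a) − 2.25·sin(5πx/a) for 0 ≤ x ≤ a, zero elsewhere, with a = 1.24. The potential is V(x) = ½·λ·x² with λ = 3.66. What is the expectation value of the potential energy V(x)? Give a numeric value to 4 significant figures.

⟨V⟩ = ∫ V(x)·|Ψ|² dx / ∫|Ψ|² dx.
On 0 ≤ x ≤ a (j ≠ l): ∫sin²(jπx/a) dx = a/2, ∫sin(jπx/a)·sin(lπx/a) dx = 0; diagonal moments ∫x·sin²(jπx/a) dx = a²/4, ∫x²·sin²(jπx/a) dx = a³·(1/6 − 1/(4j²π²)); cross terms ∫x·sin(jπx/a)·sin(lπx/a) dx = 0 for j + l even and −4jla²/(π²(j² − l²)²) for j + l odd, ∫x²·sin(jπx/a)·sin(lπx/a) dx = (−1)^(j+l)·4jla³/(π²(j² − l²)²); higher powers the same way via product-to-sum and parts.
State is unnormalized: ∫|Ψ|² dx = 3.4096, and ∫Ψ*·V(x)·Ψ dx = 3.2659, so ⟨V⟩ = 3.2659 / 3.4096.
⟨V⟩ = 0.95783.

0.9578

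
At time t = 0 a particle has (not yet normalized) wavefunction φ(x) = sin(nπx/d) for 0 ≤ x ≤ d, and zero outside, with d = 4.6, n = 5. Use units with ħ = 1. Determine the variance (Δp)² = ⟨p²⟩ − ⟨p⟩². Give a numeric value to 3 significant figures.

Compute ⟨p⟩ and ⟨p²⟩ separately; (Δp)² = ⟨p²⟩ − ⟨p⟩².
d/dx sin(nπx/d) = (nπ/d)·cos(nπx/d) and d²/dx² sin(nπx/d) = −(nπ/d)²·sin(nπx/d); on 0 ≤ x ≤ d, ∫sin²(nπx/d) dx = d/2 and ∫sin(nπx/d)·cos(nπx/d) dx = 0.
Normalization: ∫|φ|² dx = 2.3000.
⟨p⟩ = 0.0000 and ⟨p²⟩ = 11.661.
(Δp)² = 11.661 − (0.0000)² = 11.661.

11.7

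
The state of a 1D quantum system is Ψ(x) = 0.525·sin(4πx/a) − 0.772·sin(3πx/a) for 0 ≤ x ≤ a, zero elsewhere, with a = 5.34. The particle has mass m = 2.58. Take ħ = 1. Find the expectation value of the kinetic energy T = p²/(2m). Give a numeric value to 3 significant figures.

T = −(ħ²/2m) d²/dx², so ⟨T⟩ = −(ħ²/2m) ∫ Ψ*·Ψ'' dx / ∫|Ψ|² dx; with m = 2.58.
d²/dx² sin(jπx/a) = −(jπ/a)²·sin(jπx/a); on 0 ≤ x ≤ a, ∫sin²(jπx/a) dx = a/2 and ∫sin(jπx/a)·sin(lπx/a) dx = 0 for j ≠ l, so only diagonal terms survive in ∫|Ψ|² and ∫Ψ·Ψ″; ∫Ψ·Ψ′ dx = [Ψ²/2] between the walls = 0.
State is unnormalized: ∫|Ψ|² dx = 2.3272, and ∫Ψ*·(−ħ²/2m · Ψ'') dx = 1.7504, so ⟨T⟩ = 1.7504 / 2.3272.
⟨T⟩ = 0.75216.

0.752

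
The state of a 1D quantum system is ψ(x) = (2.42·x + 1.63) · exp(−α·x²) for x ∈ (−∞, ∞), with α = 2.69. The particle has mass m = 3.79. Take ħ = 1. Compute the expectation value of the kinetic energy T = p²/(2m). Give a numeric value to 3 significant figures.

T = −(ħ²/2m) d²/dx², so ⟨T⟩ = −(ħ²/2m) ∫ ψ*·ψ'' dx / ∫|ψ|² dx; with m = 3.79.
Expand each integrand as polynomial × e^(−2αx²) and use ∫x^(2j)·e^(−2αx²) dx = (2j−1)!!/(4α)^j · √(π/(2α)), odd powers → 0; here √(π/(2α)) = 0.76416. Differentiate with the product rule, d/dx e^(−αx²) = −2αx·e^(−αx²).
State is unnormalized: ∫|ψ|² dx = 2.4462, and ∫ψ*·(−ħ²/2m · ψ'') dx = 1.1633, so ⟨T⟩ = 1.1633 / 2.4462.
⟨T⟩ = 0.47556.

0.476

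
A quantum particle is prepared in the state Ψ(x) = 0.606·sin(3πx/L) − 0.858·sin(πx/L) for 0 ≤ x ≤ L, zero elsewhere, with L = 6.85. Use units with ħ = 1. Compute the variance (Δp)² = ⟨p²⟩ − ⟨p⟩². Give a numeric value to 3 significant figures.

Compute ⟨p⟩ and ⟨p²⟩ separately; (Δp)² = ⟨p²⟩ − ⟨p⟩².
d²/dx² sin(jπx/L) = −(jπ/L)²·sin(jπx/L); on 0 ≤ x ≤ L, ∫sin²(jπx/L) dx = L/2 and ∫sin(jπx/L)·sin(lπx/L) dx = 0 for j ≠ l, so only diagonal terms survive in ∫|Ψ|² and ∫Ψ·Ψ″; ∫Ψ·Ψ′ dx = [Ψ²/2] between the walls = 0.
Normalization: ∫|Ψ|² dx = 3.7791.
⟨p⟩ = 0.0000 and ⟨p²⟩ = 0.77038.
(Δp)² = 0.77038 − (0.0000)² = 0.77038.

0.770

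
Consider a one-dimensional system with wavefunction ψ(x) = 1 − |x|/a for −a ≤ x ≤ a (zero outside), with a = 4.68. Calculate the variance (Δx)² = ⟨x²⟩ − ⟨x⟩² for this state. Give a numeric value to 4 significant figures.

Compute ⟨x⟩ and ⟨x²⟩ separately, then (Δx)² = ⟨x²⟩ − ⟨x⟩².
ψ is even, so ∫ over [−a, a] = 2∫₀ᵃ with ψ = 1 − x/a there: ∫₀ᵃ (1 − x/a)² dx = a/3, ∫₀ᵃ x²(1 − x/a)² dx = a³/30, ∫₀ᵃ x⁴(1 − x/a)² dx = a⁵/105.
Normalization: ∫|ψ|² dx = 3.1200.
⟨x⟩ = 0.0000 and ⟨x²⟩ = 2.1902.
(Δx)² = 2.1902 − (0.0000)² = 2.1902.

2.190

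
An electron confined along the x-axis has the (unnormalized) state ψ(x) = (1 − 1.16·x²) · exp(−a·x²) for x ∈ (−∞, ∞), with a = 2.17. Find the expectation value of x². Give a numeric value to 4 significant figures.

0.06829

⟨x²⟩ = ∫ x²·|ψ|² dx / ∫|ψ|² dx (integrals over the domain).
Expand each integrand as polynomial × e^(−2ax²) and use ∫x^(2j)·e^(−2ax²) dx = (2j−1)!!/(4a)^j · √(π/(2a)), odd powers → 0; here √(π/(2a)) = 0.85081.
State is unnormalized: ∫|ψ|² dx = 0.66899, and ∫ψ*·x²·ψ dx = 0.045682, so ⟨x²⟩ = 0.045682 / 0.66899.
⟨x²⟩ = 0.068286.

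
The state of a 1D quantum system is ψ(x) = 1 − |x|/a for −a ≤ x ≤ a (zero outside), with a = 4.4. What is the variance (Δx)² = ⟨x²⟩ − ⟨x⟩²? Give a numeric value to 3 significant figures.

1.94

Compute ⟨x⟩ and ⟨x²⟩ separately, then (Δx)² = ⟨x²⟩ − ⟨x⟩².
ψ is even, so ∫ over [−a, a] = 2∫₀ᵃ with ψ = 1 − x/a there: ∫₀ᵃ (1 − x/a)² dx = a/3, ∫₀ᵃ x²(1 − x/a)² dx = a³/30, ∫₀ᵃ x⁴(1 − x/a)² dx = a⁵/105.
Normalization: ∫|ψ|² dx = 2.9333.
⟨x⟩ = 0.0000 and ⟨x²⟩ = 1.9360.
(Δx)² = 1.9360 − (0.0000)² = 1.9360.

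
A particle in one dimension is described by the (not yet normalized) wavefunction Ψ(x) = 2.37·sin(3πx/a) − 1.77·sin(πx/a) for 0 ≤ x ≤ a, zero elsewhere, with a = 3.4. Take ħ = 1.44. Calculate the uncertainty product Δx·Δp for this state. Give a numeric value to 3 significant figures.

Δx = √(⟨x²⟩−⟨x⟩²), Δp = √(⟨p²⟩−⟨p⟩²).
On 0 ≤ x ≤ a (j ≠ l): ∫sin²(jπx/a) dx = a/2, ∫sin(jπx/a)·sin(lπx/a) dx = 0; diagonal moments ∫x·sin²(jπx/a) dx = a²/4, ∫x²·sin²(jπx/a) dx = a³·(1/6 − 1/(4j²π²)); cross terms ∫x·sin(jπx/a)·sin(lπx/a) dx = 0 for j + l even and −4jla²/(π²(j² − l²)²) for j + l odd, ∫x²·sin(jπx/a)·sin(lπx/a) dx = (−1)^(j+l)·4jla³/(π²(j² − l²)²); higher powers the same way via product-to-sum and parts. d²/dx² sin(jπx/a) = −(jπ/a)²·sin(jπx/a); on 0 ≤ x ≤ a, ∫sin²(jπx/a) dx = a/2 and ∫sin(jπx/a)·sin(lπx/a) dx = 0 for j ≠ l, so only diagonal terms survive in ∫|Ψ|² and ∫Ψ·Ψ″; ∫Ψ·Ψ′ dx = [Ψ²/2] between the walls = 0.
Normalization: ∫|Ψ|² dx = 14.875.
⟨x⟩ = 1.7000, ⟨x²⟩ = 3.1807 ⇒ Δx = 0.53918.
⟨p⟩ = 0.0000, ⟨p²⟩ = 10.862 ⇒ Δp = 3.2958.
Δx·Δp = 1.7770.

1.78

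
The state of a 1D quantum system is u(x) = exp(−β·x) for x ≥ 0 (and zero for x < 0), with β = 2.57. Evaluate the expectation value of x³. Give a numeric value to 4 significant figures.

0.04418

⟨x³⟩ = ∫ x³·|u|² dx / ∫|u|² dx (integrals over the domain).
Every integrand reduces to terms xʲ·e^(−2βx) on [0, ∞); use ∫₀^∞ xʲ·e^(−2βx) dx = j!/(2β)^(j+1).
State is unnormalized: ∫|u|² dx = 0.19455, and ∫u*·x³·u dx = 0.0085960, so ⟨x³⟩ = 0.0085960 / 0.19455.
⟨x³⟩ = 0.044184.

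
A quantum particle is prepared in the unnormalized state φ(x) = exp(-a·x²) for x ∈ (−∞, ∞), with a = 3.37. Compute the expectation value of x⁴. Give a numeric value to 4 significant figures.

0.01651

⟨x⁴⟩ = ∫ x⁴·|φ|² dx / ∫|φ|² dx (integrals over the domain).
Gaussian moments: ∫x^(2j)·e^(−2ax²) dx = (2j−1)!!/(4a)^j · √(π/(2a)), odd powers integrate to 0; here √(π/(2a)) = 0.68272.
State is unnormalized: ∫|φ|² dx = 0.68272, and ∫φ*·x⁴·φ dx = 0.011272, so ⟨x⁴⟩ = 0.011272 / 0.68272.
⟨x⁴⟩ = 0.016510.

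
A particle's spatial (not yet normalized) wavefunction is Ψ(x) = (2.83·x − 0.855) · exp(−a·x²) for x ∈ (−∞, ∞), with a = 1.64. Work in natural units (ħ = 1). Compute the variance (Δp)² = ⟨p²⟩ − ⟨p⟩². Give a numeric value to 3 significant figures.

Compute ⟨p⟩ and ⟨p²⟩ separately; (Δp)² = ⟨p²⟩ − ⟨p⟩².
Expand each integrand as polynomial × e^(−2ax²) and use ∫x^(2j)·e^(−2ax²) dx = (2j−1)!!/(4a)^j · √(π/(2a)), odd powers → 0; here √(π/(2a)) = 0.97867. Differentiate with the product rule, d/dx e^(−ax²) = −2ax·e^(−ax²).
Normalization: ∫|Ψ|² dx = 1.9103.
⟨p⟩ = 0.0000 and ⟨p²⟩ = 3.6916.
(Δp)² = 3.6916 − (0.0000)² = 3.6916.

3.69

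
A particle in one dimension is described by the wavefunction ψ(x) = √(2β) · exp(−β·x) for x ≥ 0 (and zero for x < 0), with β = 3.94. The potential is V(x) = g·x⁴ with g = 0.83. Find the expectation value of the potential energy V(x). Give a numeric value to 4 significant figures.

0.005166

⟨V⟩ = ∫ V(x)·|ψ|² dx.
Every integrand reduces to terms xʲ·e^(−2βx) on [0, ∞); use ∫₀^∞ xʲ·e^(−2βx) dx = j!/(2β)^(j+1).
⟨V⟩ = 0.0051664.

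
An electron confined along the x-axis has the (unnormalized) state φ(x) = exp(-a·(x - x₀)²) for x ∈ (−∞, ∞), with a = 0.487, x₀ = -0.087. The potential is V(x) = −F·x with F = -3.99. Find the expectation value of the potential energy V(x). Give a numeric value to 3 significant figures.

-0.347

⟨V⟩ = ∫ V(x)·|φ|² dx / ∫|φ|² dx.
Gaussian moments (u = x − x₀): ∫u^(2j)·e^(−2au²) du = (2j−1)!!/(4a)^j · √(π/(2a)), odd powers integrate to 0; here √(π/(2a)) = 1.7960.
State is unnormalized: ∫|φ|² dx = 1.7960, and ∫φ*·V(x)·φ dx = -0.62343, so ⟨V⟩ = -0.62343 / 1.7960.
⟨V⟩ = -0.34713.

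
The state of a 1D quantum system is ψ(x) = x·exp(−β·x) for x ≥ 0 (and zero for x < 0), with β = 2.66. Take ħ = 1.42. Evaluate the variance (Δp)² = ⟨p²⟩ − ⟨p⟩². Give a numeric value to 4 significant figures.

Compute ⟨p⟩ and ⟨p²⟩ separately; (Δp)² = ⟨p²⟩ − ⟨p⟩².
Differentiate x·exp(−β·x) with the product rule; every integrand then reduces to terms xʲ·e^(−2βx) on [0, ∞), with ∫₀^∞ xʲ·e^(−2βx) dx = j!/(2β)^(j+1).
Normalization: ∫|ψ|² dx = 0.013283.
⟨p⟩ = 0.0000 and ⟨p²⟩ = 14.267.
(Δp)² = 14.267 − (0.0000)² = 14.267.

14.27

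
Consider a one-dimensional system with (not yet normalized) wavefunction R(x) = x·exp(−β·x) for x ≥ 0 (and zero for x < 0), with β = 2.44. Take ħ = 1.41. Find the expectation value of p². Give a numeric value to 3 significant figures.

p² R = −ħ² d²R/dx²; ⟨p²⟩ = −ħ² ∫ R*·R'' dx / ∫|R|² dx.
Differentiate x·exp(−β·x) with the product rule; every integrand then reduces to terms xʲ·e^(−2βx) on [0, ∞), with ∫₀^∞ xʲ·e^(−2βx) dx = j!/(2β)^(j+1).
State is unnormalized: ∫|R|² dx = 0.017210, and ∫R*·(−ħ² R'') dx = 0.20370, so ⟨p²⟩ = 0.20370 / 0.017210.
⟨p²⟩ = 11.836.

11.8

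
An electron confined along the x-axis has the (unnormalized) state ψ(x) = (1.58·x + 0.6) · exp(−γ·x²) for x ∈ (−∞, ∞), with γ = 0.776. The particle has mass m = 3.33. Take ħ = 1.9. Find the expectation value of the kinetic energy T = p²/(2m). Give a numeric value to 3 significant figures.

1.00

T = −(ħ²/2m) d²/dx², so ⟨T⟩ = −(ħ²/2m) ∫ ψ*·ψ'' dx / ∫|ψ|² dx; with m = 3.33.
Expand each integrand as polynomial × e^(−2γx²) and use ∫x^(2j)·e^(−2γx²) dx = (2j−1)!!/(4γ)^j · √(π/(2γ)), odd powers → 0; here √(π/(2γ)) = 1.4228. Differentiate with the product rule, d/dx e^(−γx²) = −2γx·e^(−γx²).
State is unnormalized: ∫|ψ|² dx = 1.6564, and ∫ψ*·(−ħ²/2m · ψ'') dx = 1.6593, so ⟨T⟩ = 1.6593 / 1.6564.
⟨T⟩ = 1.0018.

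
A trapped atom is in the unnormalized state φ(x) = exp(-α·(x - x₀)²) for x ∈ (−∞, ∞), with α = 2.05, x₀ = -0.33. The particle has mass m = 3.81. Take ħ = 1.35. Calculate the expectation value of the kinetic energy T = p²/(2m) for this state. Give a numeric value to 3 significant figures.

0.490

T = −(ħ²/2m) d²/dx², so ⟨T⟩ = −(ħ²/2m) ∫ φ*·φ'' dx / ∫|φ|² dx; with m = 3.81.
Gaussian moments (u = x − x₀): ∫u^(2j)·e^(−2αu²) du = (2j−1)!!/(4α)^j · √(π/(2α)), odd powers integrate to 0; here √(π/(2α)) = 0.87535. Derivatives: d/dx e^(−αu²) = −2αu·e^(−αu²), d²/dx² e^(−αu²) = (4α²u² − 2α)·e^(−αu²).
State is unnormalized: ∫|φ|² dx = 0.87535, and ∫φ*·(−ħ²/2m · φ'') dx = 0.42919, so ⟨T⟩ = 0.42919 / 0.87535.
⟨T⟩ = 0.49031.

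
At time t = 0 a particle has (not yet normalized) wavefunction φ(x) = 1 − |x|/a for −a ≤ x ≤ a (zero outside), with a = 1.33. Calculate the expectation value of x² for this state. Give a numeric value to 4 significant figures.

⟨x²⟩ = ∫ x²·|φ|² dx / ∫|φ|² dx (integrals over the domain).
φ is even, so ∫ over [−a, a] = 2∫₀ᵃ with φ = 1 − x/a there: ∫₀ᵃ (1 − x/a)² dx = a/3, ∫₀ᵃ x²(1 − x/a)² dx = a³/30, ∫₀ᵃ x⁴(1 − x/a)² dx = a⁵/105.
State is unnormalized: ∫|φ|² dx = 0.88667, and ∫φ*·x²·φ dx = 0.15684, so ⟨x²⟩ = 0.15684 / 0.88667.
⟨x²⟩ = 0.17689.

0.1769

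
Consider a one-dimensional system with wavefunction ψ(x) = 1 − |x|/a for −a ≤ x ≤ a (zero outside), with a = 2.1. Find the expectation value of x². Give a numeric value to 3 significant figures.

0.441

⟨x²⟩ = ∫ x²·|ψ|² dx / ∫|ψ|² dx (integrals over the domain).
ψ is even, so ∫ over [−a, a] = 2∫₀ᵃ with ψ = 1 − x/a there: ∫₀ᵃ (1 − x/a)² dx = a/3, ∫₀ᵃ x²(1 − x/a)² dx = a³/30, ∫₀ᵃ x⁴(1 − x/a)² dx = a⁵/105.
State is unnormalized: ∫|ψ|² dx = 1.4000, and ∫ψ*·x²·ψ dx = 0.61740, so ⟨x²⟩ = 0.61740 / 1.4000.
⟨x²⟩ = 0.44100.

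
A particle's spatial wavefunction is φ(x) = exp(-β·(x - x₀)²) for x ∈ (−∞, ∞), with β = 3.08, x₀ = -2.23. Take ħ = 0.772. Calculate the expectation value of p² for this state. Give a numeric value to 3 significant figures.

1.84

p² φ = −ħ² d²φ/dx²; ⟨p²⟩ = −ħ² ∫ φ*·φ'' dx / ∫|φ|² dx.
Gaussian moments (u = x − x₀): ∫u^(2j)·e^(−2βu²) du = (2j−1)!!/(4β)^j · √(π/(2β)), odd powers integrate to 0; here √(π/(2β)) = 0.71414. Derivatives: d/dx e^(−βu²) = −2βu·e^(−βu²), d²/dx² e^(−βu²) = (4β²u² − 2β)·e^(−βu²).
State is unnormalized: ∫|φ|² dx = 0.71414, and ∫φ*·(−ħ² φ'') dx = 1.3109, so ⟨p²⟩ = 1.3109 / 0.71414.
⟨p²⟩ = 1.8356.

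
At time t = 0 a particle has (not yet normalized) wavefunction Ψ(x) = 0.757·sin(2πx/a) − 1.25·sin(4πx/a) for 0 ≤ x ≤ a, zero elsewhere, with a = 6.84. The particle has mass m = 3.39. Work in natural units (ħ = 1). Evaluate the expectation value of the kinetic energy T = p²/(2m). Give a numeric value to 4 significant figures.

0.3976

T = −(ħ²/2m) d²/dx², so ⟨T⟩ = −(ħ²/2m) ∫ Ψ*·Ψ'' dx / ∫|Ψ|² dx; with m = 3.39.
d²/dx² sin(jπx/a) = −(jπ/a)²·sin(jπx/a); on 0 ≤ x ≤ a, ∫sin²(jπx/a) dx = a/2 and ∫sin(jπx/a)·sin(lπx/a) dx = 0 for j ≠ l, so only diagonal terms survive in ∫|Ψ|² and ∫Ψ·Ψ″; ∫Ψ·Ψ′ dx = [Ψ²/2] between the walls = 0.
State is unnormalized: ∫|Ψ|² dx = 7.3036, and ∫Ψ*·(−ħ²/2m · Ψ'') dx = 2.9042, so ⟨T⟩ = 2.9042 / 7.3036.
⟨T⟩ = 0.39764.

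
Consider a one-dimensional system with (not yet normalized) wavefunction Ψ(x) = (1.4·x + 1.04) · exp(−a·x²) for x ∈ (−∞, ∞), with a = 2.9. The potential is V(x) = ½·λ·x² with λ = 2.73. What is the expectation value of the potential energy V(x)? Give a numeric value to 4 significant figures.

0.1495

⟨V⟩ = ∫ V(x)·|Ψ|² dx / ∫|Ψ|² dx.
Expand each integrand as polynomial × e^(−2ax²) and use ∫x^(2j)·e^(−2ax²) dx = (2j−1)!!/(4a)^j · √(π/(2a)), odd powers → 0; here √(π/(2a)) = 0.73597.
State is unnormalized: ∫|Ψ|² dx = 0.92038, and ∫Ψ*·V(x)·Ψ dx = 0.13757, so ⟨V⟩ = 0.13757 / 0.92038.
⟨V⟩ = 0.14947.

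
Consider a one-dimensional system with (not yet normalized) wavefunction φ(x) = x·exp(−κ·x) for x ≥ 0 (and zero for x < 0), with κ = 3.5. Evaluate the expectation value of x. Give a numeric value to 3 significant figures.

0.429

⟨x⟩ = ∫ x·|φ|² dx / ∫|φ|² dx (integrals over the domain).
Every integrand reduces to terms xʲ·e^(−2κx) on [0, ∞); use ∫₀^∞ xʲ·e^(−2κx) dx = j!/(2κ)^(j+1).
State is unnormalized: ∫|φ|² dx = 0.0058309, and ∫φ*·x·φ dx = 0.0024990, so ⟨x⟩ = 0.0024990 / 0.0058309.
⟨x⟩ = 0.42857.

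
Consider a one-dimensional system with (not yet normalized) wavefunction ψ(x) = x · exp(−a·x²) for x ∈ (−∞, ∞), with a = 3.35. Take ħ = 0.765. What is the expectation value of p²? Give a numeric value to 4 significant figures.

p² ψ = −ħ² d²ψ/dx²; ⟨p²⟩ = −ħ² ∫ ψ*·ψ'' dx / ∫|ψ|² dx.
Expand each integrand as polynomial × e^(−2ax²) and use ∫x^(2j)·e^(−2ax²) dx = (2j−1)!!/(4a)^j · √(π/(2a)), odd powers → 0; here √(π/(2a)) = 0.68476. Differentiate with the product rule, d/dx e^(−ax²) = −2ax·e^(−ax²).
State is unnormalized: ∫|ψ|² dx = 0.051101, and ∫ψ*·(−ħ² ψ'') dx = 0.30055, so ⟨p²⟩ = 0.30055 / 0.051101.
⟨p²⟩ = 5.8815.

5.882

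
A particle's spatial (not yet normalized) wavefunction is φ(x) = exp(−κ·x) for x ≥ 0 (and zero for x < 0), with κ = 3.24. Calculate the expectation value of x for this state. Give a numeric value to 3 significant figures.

⟨x⟩ = ∫ x·|φ|² dx / ∫|φ|² dx (integrals over the domain).
Every integrand reduces to terms xʲ·e^(−2κx) on [0, ∞); use ∫₀^∞ xʲ·e^(−2κx) dx = j!/(2κ)^(j+1).
State is unnormalized: ∫|φ|² dx = 0.15432, and ∫φ*·x·φ dx = 0.023815, so ⟨x⟩ = 0.023815 / 0.15432.
⟨x⟩ = 0.15432.

0.154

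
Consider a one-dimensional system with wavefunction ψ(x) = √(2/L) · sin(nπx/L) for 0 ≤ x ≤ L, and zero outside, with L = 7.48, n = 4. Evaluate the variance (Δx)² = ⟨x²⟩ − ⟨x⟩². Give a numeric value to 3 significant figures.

4.49

Compute ⟨x⟩ and ⟨x²⟩ separately, then (Δx)² = ⟨x²⟩ − ⟨x⟩².
With sin²θ = (1 − cos2θ)/2 on 0 ≤ x ≤ L: ∫sin²(nπx/L) dx = L/2, ∫x·sin²(nπx/L) dx = L²/4, ∫x²·sin²(nπx/L) dx = L³·(1/6 − 1/(4n²π²)); higher powers xᵏ the same way, integrating xᵏ·cos(2nπx/L) by parts.
⟨x⟩ = 3.7400 and ⟨x²⟩ = 18.473.
(Δx)² = 18.473 − (3.7400)² = 4.4854.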